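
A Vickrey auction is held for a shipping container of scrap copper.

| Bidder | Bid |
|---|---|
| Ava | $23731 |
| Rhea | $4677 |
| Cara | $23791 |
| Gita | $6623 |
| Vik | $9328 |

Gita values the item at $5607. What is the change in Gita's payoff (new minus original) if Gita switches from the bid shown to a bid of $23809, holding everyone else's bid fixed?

The highest bid among the other bidders is $23791; Gita's bid doesn't change that.
Original bid $6623: Gita is not highest (top rival bid is $23791); payoff $0.
Alternative bid $23809: Gita is highest, pays the top rival bid $23791; payoff $5607 − $23791 = −$18184.
Change in payoff = −$18184 − ($0) = −$18184.

−$18184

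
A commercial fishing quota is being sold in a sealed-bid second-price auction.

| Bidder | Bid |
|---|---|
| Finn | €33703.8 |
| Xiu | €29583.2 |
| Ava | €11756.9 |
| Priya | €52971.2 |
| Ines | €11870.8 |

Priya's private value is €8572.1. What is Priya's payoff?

Highest bid: Priya at €52971.2, so Priya wins.
Second-highest bid: Finn at €33703.8 — that is the price the winner pays.
Priya's payoff = value − price = €8572.1 − €33703.8 = −€25131.7.

−€25131.7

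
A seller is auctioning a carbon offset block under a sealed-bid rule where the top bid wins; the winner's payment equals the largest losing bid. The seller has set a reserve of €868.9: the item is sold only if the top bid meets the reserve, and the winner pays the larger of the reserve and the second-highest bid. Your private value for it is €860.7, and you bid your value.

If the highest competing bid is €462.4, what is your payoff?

€0

Your bid €860.7 is the highest bid but falls below the reserve €868.9, so the item goes unsold. Payoff €0.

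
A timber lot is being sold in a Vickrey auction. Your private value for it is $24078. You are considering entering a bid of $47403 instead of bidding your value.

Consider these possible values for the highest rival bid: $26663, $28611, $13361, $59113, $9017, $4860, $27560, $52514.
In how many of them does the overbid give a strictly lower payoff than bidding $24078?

The deviation hurts exactly when the highest competing bid lies strictly between $24078 and $47403 — overbidding then wins at a price above your value.
$26663: inside the interval → strictly worse (loss $2585).
$28611: inside the interval → strictly worse (loss $4533).
$13361: below both → same outcome either way.
$59113: above both → same outcome either way.
$9017: below both → same outcome either way.
$4860: below both → same outcome either way.
$27560: inside the interval → strictly worse (loss $3482).
$52514: above both → same outcome either way.
Count: 3.

3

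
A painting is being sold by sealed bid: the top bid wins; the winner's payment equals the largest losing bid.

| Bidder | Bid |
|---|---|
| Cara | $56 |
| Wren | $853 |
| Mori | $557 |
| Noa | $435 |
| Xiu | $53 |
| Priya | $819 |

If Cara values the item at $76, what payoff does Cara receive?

$0

Highest bid: Wren at $853, so Wren wins.
Second-highest bid: Priya at $819 — that is the price the winner pays.
Cara did not win, so Cara pays nothing and receives nothing: payoff $0.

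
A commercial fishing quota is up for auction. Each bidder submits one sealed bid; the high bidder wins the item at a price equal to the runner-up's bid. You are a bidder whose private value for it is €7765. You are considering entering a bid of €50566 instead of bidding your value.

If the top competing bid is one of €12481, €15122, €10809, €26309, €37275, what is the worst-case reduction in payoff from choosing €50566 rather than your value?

€12481: truthful gives €0, deviation gives −€4716 → loss €4716.
€15122: truthful gives €0, deviation gives −€7357 → loss €7357.
€10809: truthful gives €0, deviation gives −€3044 → loss €3044.
€26309: truthful gives €0, deviation gives −€18544 → loss €18544.
€37275: truthful gives €0, deviation gives −€29510 → loss €29510.
Maximum loss: €29510.

€29510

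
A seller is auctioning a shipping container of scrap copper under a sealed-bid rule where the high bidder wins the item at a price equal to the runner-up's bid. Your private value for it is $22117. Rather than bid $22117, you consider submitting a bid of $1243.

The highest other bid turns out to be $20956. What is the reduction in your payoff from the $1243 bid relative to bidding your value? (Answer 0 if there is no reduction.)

Bidding your value $22117: you win (since $22117 > $20956) and pay $20956. Payoff $1161.
Bidding $1243: you lose. Payoff $0.
The competing bid $20956 lies between your shaded bid and your value, so underbidding forfeits an item you could have won at a profitable price.
Loss from deviating = $1161 − ($0) = $1161.

$1161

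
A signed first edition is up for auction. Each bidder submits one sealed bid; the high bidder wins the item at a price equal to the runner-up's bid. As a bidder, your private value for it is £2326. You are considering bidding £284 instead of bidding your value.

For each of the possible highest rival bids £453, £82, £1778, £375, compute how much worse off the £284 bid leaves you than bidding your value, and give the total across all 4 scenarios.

The deviation costs you only when the competing bid falls strictly between £284 and £2326; elsewhere both bids give the same outcome.
£453: truthful payoff £1873, deviation payoff £0 → loss £1873.
£82: outcomes coincide → loss £0.
£1778: truthful payoff £548, deviation payoff £0 → loss £548.
£375: truthful payoff £1951, deviation payoff £0 → loss £1951.
Total loss = £1873 + £548 + £1951 = £4372.

£4372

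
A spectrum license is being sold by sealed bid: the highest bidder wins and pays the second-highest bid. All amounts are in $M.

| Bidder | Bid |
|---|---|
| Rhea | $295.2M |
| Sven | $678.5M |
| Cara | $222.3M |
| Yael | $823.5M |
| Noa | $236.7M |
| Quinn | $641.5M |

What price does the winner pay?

Highest bid: Yael at $823.5M, so Yael wins.
Second-highest bid: Sven at $678.5M — that is the price the winner pays.

$678.5M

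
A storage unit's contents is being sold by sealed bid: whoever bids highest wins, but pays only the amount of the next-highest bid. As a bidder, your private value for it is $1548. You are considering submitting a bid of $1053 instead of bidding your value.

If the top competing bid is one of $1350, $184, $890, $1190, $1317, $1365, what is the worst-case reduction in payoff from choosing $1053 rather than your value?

$358

$1350: truthful gives $198, deviation gives $0 → loss $198.
$184: same outcome either way → loss $0.
$890: same outcome either way → loss $0.
$1190: truthful gives $358, deviation gives $0 → loss $358.
$1317: truthful gives $231, deviation gives $0 → loss $231.
$1365: truthful gives $183, deviation gives $0 → loss $183.
Maximum loss: $358.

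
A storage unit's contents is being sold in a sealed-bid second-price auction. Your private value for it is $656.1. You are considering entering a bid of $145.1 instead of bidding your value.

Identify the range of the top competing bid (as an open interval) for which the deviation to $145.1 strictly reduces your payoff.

If the competing bid is below $145.1, both bids win at the same price — no difference.
If it is above $656.1, both bids lose — no difference.
If it lies strictly between $145.1 and $656.1, bidding your value wins at a price below your value (positive payoff) while bidding $145.1 loses (payoff 0).
So the deviation strictly hurts on the open interval ($145.1, $656.1).
Truthful bidding weakly dominates here: raising your bid can only win items priced above your value, and lowering it can only forfeit items priced below.

($145.1, $656.1)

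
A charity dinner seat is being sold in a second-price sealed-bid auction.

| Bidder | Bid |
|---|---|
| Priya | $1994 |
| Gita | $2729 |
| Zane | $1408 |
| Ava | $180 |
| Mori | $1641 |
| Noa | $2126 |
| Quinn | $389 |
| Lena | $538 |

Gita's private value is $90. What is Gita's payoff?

−$2036

Highest bid: Gita at $2729, so Gita wins.
Second-highest bid: Noa at $2126 — that is the price the winner pays.
Gita's payoff = value − price = $90 − $2126 = −$2036.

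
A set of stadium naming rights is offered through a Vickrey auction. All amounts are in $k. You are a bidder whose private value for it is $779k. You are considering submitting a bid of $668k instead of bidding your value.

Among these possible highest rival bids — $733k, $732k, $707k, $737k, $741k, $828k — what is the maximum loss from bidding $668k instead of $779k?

$72k

$733k: truthful gives $46k, deviation gives $0k → loss $46k.
$732k: truthful gives $47k, deviation gives $0k → loss $47k.
$707k: truthful gives $72k, deviation gives $0k → loss $72k.
$737k: truthful gives $42k, deviation gives $0k → loss $42k.
$741k: truthful gives $38k, deviation gives $0k → loss $38k.
$828k: same outcome either way → loss $0k.
Maximum loss: $72k.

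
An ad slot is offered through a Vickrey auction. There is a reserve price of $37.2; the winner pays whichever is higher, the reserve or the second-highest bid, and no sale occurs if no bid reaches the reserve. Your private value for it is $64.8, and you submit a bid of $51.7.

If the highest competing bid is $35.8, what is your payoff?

Your bid $51.7 is the highest and exceeds the reserve.
Price = max(second-highest bid, reserve) = max($35.8, $37.2) = $37.2.
Payoff = $64.8 − $37.2 = $27.6.

$27.6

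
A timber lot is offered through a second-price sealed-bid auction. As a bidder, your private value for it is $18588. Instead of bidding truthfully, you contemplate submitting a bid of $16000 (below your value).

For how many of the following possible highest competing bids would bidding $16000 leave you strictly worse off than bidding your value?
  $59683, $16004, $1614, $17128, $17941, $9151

The deviation hurts exactly when the highest competing bid lies strictly between $16000 and $18588 — underbidding then forfeits a profitable win.
$59683: above both → same outcome either way.
$16004: inside the interval → strictly worse (loss $2584).
$1614: below both → same outcome either way.
$17128: inside the interval → strictly worse (loss $1460).
$17941: inside the interval → strictly worse (loss $647).
$9151: below both → same outcome either way.
Count: 3.

3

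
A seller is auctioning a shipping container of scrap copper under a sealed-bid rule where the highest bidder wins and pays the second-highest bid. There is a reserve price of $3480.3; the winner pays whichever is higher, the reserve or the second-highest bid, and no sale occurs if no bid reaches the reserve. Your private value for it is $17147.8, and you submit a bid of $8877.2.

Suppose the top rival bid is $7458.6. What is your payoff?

$9689.2

Your bid $8877.2 is the highest and exceeds the reserve.
Price = max(second-highest bid, reserve) = max($7458.6, $3480.3) = $7458.6.
Payoff = $17147.8 − $7458.6 = $9689.2.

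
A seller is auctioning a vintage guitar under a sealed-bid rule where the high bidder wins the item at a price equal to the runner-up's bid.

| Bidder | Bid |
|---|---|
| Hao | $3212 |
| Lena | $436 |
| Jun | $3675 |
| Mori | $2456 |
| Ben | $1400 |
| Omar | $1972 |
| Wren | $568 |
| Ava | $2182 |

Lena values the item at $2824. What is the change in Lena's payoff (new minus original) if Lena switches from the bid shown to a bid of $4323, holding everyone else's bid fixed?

The highest bid among the other bidders is $3675; Lena's bid doesn't change that.
Original bid $436: Lena is not highest (top rival bid is $3675); payoff $0.
Alternative bid $4323: Lena is highest, pays the top rival bid $3675; payoff $2824 − $3675 = −$851.
Change in payoff = −$851 − ($0) = −$851.

−$851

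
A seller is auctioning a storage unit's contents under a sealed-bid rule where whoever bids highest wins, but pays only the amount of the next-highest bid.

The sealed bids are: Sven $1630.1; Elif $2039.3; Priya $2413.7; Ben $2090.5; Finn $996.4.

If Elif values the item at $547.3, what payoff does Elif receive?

Highest bid: Priya at $2413.7, so Priya wins.
Second-highest bid: Ben at $2090.5 — that is the price the winner pays.
Elif did not win, so Elif pays nothing and receives nothing: payoff $0.

$0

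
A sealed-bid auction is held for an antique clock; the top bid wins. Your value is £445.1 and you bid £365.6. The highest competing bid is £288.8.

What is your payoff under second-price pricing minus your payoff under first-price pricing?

£76.8

You have the highest bid, so you win under either rule.
Second-price: pay £288.8 → payoff £156.3.
First-price: pay your own bid £365.6 → payoff £79.5.
Difference = £156.3 − (£79.5) = £76.8.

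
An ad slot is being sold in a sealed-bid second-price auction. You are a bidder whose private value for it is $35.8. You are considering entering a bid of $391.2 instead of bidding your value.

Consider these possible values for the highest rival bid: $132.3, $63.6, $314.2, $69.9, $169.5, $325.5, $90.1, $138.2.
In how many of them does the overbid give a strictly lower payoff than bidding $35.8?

8

The deviation hurts exactly when the highest competing bid lies strictly between $35.8 and $391.2 — overbidding then wins at a price above your value.
$132.3: inside the interval → strictly worse (loss $96.5).
$63.6: inside the interval → strictly worse (loss $27.8).
$314.2: inside the interval → strictly worse (loss $278.4).
$69.9: inside the interval → strictly worse (loss $34.1).
$169.5: inside the interval → strictly worse (loss $133.7).
$325.5: inside the interval → strictly worse (loss $289.7).
$90.1: inside the interval → strictly worse (loss $54.3).
$138.2: inside the interval → strictly worse (loss $102.4).
Count: 8.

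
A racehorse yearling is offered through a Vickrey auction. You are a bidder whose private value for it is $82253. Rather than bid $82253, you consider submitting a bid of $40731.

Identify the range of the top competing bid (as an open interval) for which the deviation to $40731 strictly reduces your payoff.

($40731, $82253)

If the competing bid is below $40731, both bids win at the same price — no difference.
If it is above $82253, both bids lose — no difference.
If it lies strictly between $40731 and $82253, bidding your value wins at a price below your value (positive payoff) while bidding $40731 loses (payoff 0).
So the deviation strictly hurts on the open interval ($40731, $82253).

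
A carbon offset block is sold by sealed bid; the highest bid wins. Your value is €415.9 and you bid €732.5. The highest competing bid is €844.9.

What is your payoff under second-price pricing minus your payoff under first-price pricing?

€0

Your bid €732.5 is below €844.9, so you lose under either rule.
Payoff is €0 in both cases; difference = €0.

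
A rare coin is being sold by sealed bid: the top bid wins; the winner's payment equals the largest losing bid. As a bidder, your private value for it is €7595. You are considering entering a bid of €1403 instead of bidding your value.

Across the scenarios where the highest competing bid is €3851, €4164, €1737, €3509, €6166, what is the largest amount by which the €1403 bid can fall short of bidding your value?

€3851: truthful gives €3744, deviation gives €0 → loss €3744.
€4164: truthful gives €3431, deviation gives €0 → loss €3431.
€1737: truthful gives €5858, deviation gives €0 → loss €5858.
€3509: truthful gives €4086, deviation gives €0 → loss €4086.
€6166: truthful gives €1429, deviation gives €0 → loss €1429.
Maximum loss: €5858.

€5858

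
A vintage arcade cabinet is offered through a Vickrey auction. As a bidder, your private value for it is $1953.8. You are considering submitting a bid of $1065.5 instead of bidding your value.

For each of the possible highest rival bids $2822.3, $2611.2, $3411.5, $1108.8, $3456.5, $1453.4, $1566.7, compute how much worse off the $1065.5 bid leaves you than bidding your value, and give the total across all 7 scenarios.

$1732.5

The deviation costs you only when the competing bid falls strictly between $1065.5 and $1953.8; elsewhere both bids give the same outcome.
$2822.3: outcomes coincide → loss $0.
$2611.2: outcomes coincide → loss $0.
$3411.5: outcomes coincide → loss $0.
$1108.8: truthful payoff $845, deviation payoff $0 → loss $845.
$3456.5: outcomes coincide → loss $0.
$1453.4: truthful payoff $500.4, deviation payoff $0 → loss $500.4.
$1566.7: truthful payoff $387.1, deviation payoff $0 → loss $387.1.
Total loss = $845 + $500.4 + $387.1 = $1732.5.
In a second-price auction your bid sets only whether you win, not what you pay, so bidding your true value is weakly dominant.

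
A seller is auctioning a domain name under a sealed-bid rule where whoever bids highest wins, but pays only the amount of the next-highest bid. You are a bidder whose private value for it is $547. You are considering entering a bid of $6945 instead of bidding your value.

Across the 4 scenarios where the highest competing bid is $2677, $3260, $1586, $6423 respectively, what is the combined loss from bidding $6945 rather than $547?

The deviation costs you only when the competing bid falls strictly between $547 and $6945; elsewhere both bids give the same outcome.
$2677: truthful payoff $0, deviation payoff −$2130 → loss $2130.
$3260: truthful payoff $0, deviation payoff −$2713 → loss $2713.
$1586: truthful payoff $0, deviation payoff −$1039 → loss $1039.
$6423: truthful payoff $0, deviation payoff −$5876 → loss $5876.
Total loss = $2130 + $2713 + $1039 + $5876 = $11758.

$11758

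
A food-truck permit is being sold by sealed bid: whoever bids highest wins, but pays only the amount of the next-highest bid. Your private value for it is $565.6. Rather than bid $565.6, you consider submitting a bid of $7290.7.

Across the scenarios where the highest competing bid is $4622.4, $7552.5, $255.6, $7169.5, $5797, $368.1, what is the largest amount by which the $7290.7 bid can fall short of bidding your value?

$6603.9

$4622.4: truthful gives $0, deviation gives −$4056.8 → loss $4056.8.
$7552.5: same outcome either way → loss $0.
$255.6: same outcome either way → loss $0.
$7169.5: truthful gives $0, deviation gives −$6603.9 → loss $6603.9.
$5797: truthful gives $0, deviation gives −$5231.4 → loss $5231.4.
$368.1: same outcome either way → loss $0.
Maximum loss: $6603.9.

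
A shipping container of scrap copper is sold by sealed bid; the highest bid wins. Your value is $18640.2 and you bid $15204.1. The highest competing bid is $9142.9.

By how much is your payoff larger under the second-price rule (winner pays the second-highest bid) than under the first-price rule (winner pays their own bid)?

You have the highest bid, so you win under either rule.
Second-price: pay $9142.9 → payoff $9497.3.
First-price: pay your own bid $15204.1 → payoff $3436.1.
Difference = $9497.3 − ($3436.1) = $6061.2.

$6061.2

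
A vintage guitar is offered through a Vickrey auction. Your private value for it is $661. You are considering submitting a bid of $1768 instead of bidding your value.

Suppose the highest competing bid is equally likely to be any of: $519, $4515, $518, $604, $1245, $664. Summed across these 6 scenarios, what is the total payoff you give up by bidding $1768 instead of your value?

The deviation costs you only when the competing bid falls strictly between $661 and $1768; elsewhere both bids give the same outcome.
$519: outcomes coincide → loss $0.
$4515: outcomes coincide → loss $0.
$518: outcomes coincide → loss $0.
$604: outcomes coincide → loss $0.
$1245: truthful payoff $0, deviation payoff −$584 → loss $584.
$664: truthful payoff $0, deviation payoff −$3 → loss $3.
Total loss = $584 + $3 = $587.

$587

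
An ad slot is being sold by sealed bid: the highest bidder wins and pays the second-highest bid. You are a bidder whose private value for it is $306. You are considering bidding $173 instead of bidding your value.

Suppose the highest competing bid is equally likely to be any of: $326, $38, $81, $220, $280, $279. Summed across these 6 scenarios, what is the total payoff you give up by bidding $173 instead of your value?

$139

The deviation costs you only when the competing bid falls strictly between $173 and $306; elsewhere both bids give the same outcome.
$326: outcomes coincide → loss $0.
$38: outcomes coincide → loss $0.
$81: outcomes coincide → loss $0.
$220: truthful payoff $86, deviation payoff $0 → loss $86.
$280: truthful payoff $26, deviation payoff $0 → loss $26.
$279: truthful payoff $27, deviation payoff $0 → loss $27.
Total loss = $86 + $26 + $27 = $139.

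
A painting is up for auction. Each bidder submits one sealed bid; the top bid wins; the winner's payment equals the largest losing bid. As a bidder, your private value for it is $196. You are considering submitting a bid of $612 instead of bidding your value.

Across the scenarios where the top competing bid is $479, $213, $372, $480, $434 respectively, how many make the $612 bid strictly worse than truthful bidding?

5

The deviation hurts exactly when the highest competing bid lies strictly between $196 and $612 — overbidding then wins at a price above your value.
$479: inside the interval → strictly worse (loss $283).
$213: inside the interval → strictly worse (loss $17).
$372: inside the interval → strictly worse (loss $176).
$480: inside the interval → strictly worse (loss $284).
$434: inside the interval → strictly worse (loss $238).
Count: 5.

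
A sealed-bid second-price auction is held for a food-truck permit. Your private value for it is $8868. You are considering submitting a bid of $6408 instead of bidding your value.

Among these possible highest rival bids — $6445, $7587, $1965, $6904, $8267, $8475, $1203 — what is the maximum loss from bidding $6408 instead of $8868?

$2423

$6445: truthful gives $2423, deviation gives $0 → loss $2423.
$7587: truthful gives $1281, deviation gives $0 → loss $1281.
$1965: same outcome either way → loss $0.
$6904: truthful gives $1964, deviation gives $0 → loss $1964.
$8267: truthful gives $601, deviation gives $0 → loss $601.
$8475: truthful gives $393, deviation gives $0 → loss $393.
$1203: same outcome either way → loss $0.
Maximum loss: $2423.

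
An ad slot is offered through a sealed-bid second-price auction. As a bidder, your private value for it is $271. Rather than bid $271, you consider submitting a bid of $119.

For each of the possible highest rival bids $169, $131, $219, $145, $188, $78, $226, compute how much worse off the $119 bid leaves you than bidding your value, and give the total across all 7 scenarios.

$548

The deviation costs you only when the competing bid falls strictly between $119 and $271; elsewhere both bids give the same outcome.
$169: truthful payoff $102, deviation payoff $0 → loss $102.
$131: truthful payoff $140, deviation payoff $0 → loss $140.
$219: truthful payoff $52, deviation payoff $0 → loss $52.
$145: truthful payoff $126, deviation payoff $0 → loss $126.
$188: truthful payoff $83, deviation payoff $0 → loss $83.
$78: outcomes coincide → loss $0.
$226: truthful payoff $45, deviation payoff $0 → loss $45.
Total loss = $102 + $140 + $52 + $126 + $83 + $45 = $548.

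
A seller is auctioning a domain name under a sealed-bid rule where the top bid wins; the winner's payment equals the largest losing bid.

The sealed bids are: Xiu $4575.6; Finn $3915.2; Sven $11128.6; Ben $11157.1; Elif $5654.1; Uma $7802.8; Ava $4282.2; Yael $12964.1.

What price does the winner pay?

Highest bid: Yael at $12964.1, so Yael wins.
Second-highest bid: Ben at $11157.1 — that is the price the winner pays.

$11157.1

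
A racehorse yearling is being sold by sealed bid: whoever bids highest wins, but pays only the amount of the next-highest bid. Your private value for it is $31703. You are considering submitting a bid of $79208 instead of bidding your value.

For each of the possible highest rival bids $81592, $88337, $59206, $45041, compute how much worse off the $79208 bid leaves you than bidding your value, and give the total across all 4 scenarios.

The deviation costs you only when the competing bid falls strictly between $31703 and $79208; elsewhere both bids give the same outcome.
$81592: outcomes coincide → loss $0.
$88337: outcomes coincide → loss $0.
$59206: truthful payoff $0, deviation payoff −$27503 → loss $27503.
$45041: truthful payoff $0, deviation payoff −$13338 → loss $13338.
Total loss = $27503 + $13338 = $40841.

$40841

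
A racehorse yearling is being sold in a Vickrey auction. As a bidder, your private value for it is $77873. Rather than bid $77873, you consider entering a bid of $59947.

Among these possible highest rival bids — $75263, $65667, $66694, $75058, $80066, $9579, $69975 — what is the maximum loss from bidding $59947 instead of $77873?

$75263: truthful gives $2610, deviation gives $0 → loss $2610.
$65667: truthful gives $12206, deviation gives $0 → loss $12206.
$66694: truthful gives $11179, deviation gives $0 → loss $11179.
$75058: truthful gives $2815, deviation gives $0 → loss $2815.
$80066: same outcome either way → loss $0.
$9579: same outcome either way → loss $0.
$69975: truthful gives $7898, deviation gives $0 → loss $7898.
Maximum loss: $12206.

$12206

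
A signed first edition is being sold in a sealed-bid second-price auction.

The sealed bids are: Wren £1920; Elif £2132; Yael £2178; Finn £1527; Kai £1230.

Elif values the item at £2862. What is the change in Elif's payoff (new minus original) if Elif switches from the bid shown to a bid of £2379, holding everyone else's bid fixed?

The highest bid among the other bidders is £2178; Elif's bid doesn't change that.
Original bid £2132: Elif is not highest (top rival bid is £2178); payoff £0.
Alternative bid £2379: Elif is highest, pays the top rival bid £2178; payoff £2862 − £2178 = £684.
Change in payoff = £684 − (£0) = £684.

£684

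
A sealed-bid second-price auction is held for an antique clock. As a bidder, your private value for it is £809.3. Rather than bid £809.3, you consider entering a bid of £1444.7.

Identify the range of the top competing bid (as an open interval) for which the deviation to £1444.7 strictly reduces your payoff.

If the competing bid is below £809.3, both bids win at the same price — no difference.
If it is above £1444.7, both bids lose — no difference.
If it lies strictly between £809.3 and £1444.7, bidding your value loses (payoff 0) while bidding £1444.7 wins at a price above your value (payoff negative).
So the deviation strictly hurts on the open interval (£809.3, £1444.7).
In a second-price auction your bid sets only whether you win, not what you pay, so bidding your true value is weakly dominant.

(£809.3, £1444.7)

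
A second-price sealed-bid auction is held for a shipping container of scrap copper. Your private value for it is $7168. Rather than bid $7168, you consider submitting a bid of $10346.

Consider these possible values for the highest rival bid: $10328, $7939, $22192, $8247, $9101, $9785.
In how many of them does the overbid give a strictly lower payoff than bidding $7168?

5

The deviation hurts exactly when the highest competing bid lies strictly between $7168 and $10346 — overbidding then wins at a price above your value.
$10328: inside the interval → strictly worse (loss $3160).
$7939: inside the interval → strictly worse (loss $771).
$22192: above both → same outcome either way.
$8247: inside the interval → strictly worse (loss $1079).
$9101: inside the interval → strictly worse (loss $1933).
$9785: inside the interval → strictly worse (loss $2617).
Count: 5.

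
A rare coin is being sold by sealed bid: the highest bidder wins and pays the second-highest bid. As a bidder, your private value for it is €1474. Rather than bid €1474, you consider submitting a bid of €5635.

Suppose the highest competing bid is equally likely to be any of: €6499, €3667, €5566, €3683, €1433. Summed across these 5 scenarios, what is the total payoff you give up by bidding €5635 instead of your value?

€8494

The deviation costs you only when the competing bid falls strictly between €1474 and €5635; elsewhere both bids give the same outcome.
€6499: outcomes coincide → loss €0.
€3667: truthful payoff €0, deviation payoff −€2193 → loss €2193.
€5566: truthful payoff €0, deviation payoff −€4092 → loss €4092.
€3683: truthful payoff €0, deviation payoff −€2209 → loss €2209.
€1433: outcomes coincide → loss €0.
Total loss = €2193 + €4092 + €2209 = €8494.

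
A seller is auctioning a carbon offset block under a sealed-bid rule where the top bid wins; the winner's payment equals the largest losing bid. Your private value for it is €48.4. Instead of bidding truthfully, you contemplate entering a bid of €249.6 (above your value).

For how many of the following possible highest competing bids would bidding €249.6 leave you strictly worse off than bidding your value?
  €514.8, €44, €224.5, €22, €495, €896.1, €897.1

The deviation hurts exactly when the highest competing bid lies strictly between €48.4 and €249.6 — overbidding then wins at a price above your value.
€514.8: above both → same outcome either way.
€44: below both → same outcome either way.
€224.5: inside the interval → strictly worse (loss €176.1).
€22: below both → same outcome either way.
€495: above both → same outcome either way.
€896.1: above both → same outcome either way.
€897.1: above both → same outcome either way.
Count: 1.

1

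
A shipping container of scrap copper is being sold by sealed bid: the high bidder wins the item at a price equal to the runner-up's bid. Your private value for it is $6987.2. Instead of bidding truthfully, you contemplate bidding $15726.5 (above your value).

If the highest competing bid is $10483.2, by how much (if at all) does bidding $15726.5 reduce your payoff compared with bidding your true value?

$3496

Bidding your value $6987.2: you lose (since $6987.2 < $10483.2). Payoff $0.
Bidding $15726.5: you win and pay $10483.2. Payoff $6987.2 − $10483.2 = −$3496.
The competing bid $10483.2 lies between your value and your inflated bid, so overbidding wins an item priced above your value.
Loss from deviating = $0 − (−$3496) = $3496.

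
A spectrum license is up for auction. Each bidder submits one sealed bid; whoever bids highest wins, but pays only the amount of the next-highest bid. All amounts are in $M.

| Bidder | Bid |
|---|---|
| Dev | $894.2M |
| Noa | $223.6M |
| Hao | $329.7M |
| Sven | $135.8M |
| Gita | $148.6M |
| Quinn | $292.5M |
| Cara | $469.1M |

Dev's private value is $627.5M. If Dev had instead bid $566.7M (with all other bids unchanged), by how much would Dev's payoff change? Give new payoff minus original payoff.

The highest bid among the other bidders is $469.1M; Dev's bid doesn't change that.
Original bid $894.2M: Dev is highest, pays the top rival bid $469.1M; payoff $627.5M − $469.1M = $158.4M.
Alternative bid $566.7M: Dev is highest, pays the top rival bid $469.1M; payoff $627.5M − $469.1M = $158.4M.
Change in payoff = $158.4M − ($158.4M) = $0M.

$0M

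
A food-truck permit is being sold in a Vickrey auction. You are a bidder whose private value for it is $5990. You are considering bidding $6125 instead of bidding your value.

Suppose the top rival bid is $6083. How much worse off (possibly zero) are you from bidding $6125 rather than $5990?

Bidding your value $5990: you lose (since $5990 < $6083). Payoff $0.
Bidding $6125: you win and pay $6083. Payoff $5990 − $6083 = −$93.
The competing bid $6083 lies between your value and your inflated bid, so overbidding wins an item priced above your value.
Loss from deviating = $0 − (−$93) = $93.

$93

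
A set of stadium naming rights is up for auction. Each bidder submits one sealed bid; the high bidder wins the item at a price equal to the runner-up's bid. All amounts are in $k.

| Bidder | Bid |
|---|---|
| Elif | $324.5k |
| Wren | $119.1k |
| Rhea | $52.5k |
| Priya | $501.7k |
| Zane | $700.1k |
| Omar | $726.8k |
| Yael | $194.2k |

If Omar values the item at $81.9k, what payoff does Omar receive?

−$618.2k

Highest bid: Omar at $726.8k, so Omar wins.
Second-highest bid: Zane at $700.1k — that is the price the winner pays.
Omar's payoff = value − price = $81.9k − $700.1k = −$618.2k.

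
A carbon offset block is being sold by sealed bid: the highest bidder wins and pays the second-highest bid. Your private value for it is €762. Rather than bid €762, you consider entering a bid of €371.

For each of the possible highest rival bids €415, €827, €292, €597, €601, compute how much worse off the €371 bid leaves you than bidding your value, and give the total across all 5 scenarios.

€673

The deviation costs you only when the competing bid falls strictly between €371 and €762; elsewhere both bids give the same outcome.
€415: truthful payoff €347, deviation payoff €0 → loss €347.
€827: outcomes coincide → loss €0.
€292: outcomes coincide → loss €0.
€597: truthful payoff €165, deviation payoff €0 → loss €165.
€601: truthful payoff €161, deviation payoff €0 → loss €161.
Total loss = €347 + €165 + €161 = €673.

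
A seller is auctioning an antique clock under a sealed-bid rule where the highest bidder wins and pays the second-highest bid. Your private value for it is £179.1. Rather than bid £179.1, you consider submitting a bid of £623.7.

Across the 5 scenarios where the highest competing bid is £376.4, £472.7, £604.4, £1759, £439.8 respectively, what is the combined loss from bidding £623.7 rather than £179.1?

The deviation costs you only when the competing bid falls strictly between £179.1 and £623.7; elsewhere both bids give the same outcome.
£376.4: truthful payoff £0, deviation payoff −£197.3 → loss £197.3.
£472.7: truthful payoff £0, deviation payoff −£293.6 → loss £293.6.
£604.4: truthful payoff £0, deviation payoff −£425.3 → loss £425.3.
£1759: outcomes coincide → loss £0.
£439.8: truthful payoff £0, deviation payoff −£260.7 → loss £260.7.
Total loss = £197.3 + £293.6 + £425.3 + £260.7 = £1176.9.
Because the price is fixed by the runner-up's bid, deviating from your value can only change a good outcome into a bad one — never the reverse.

£1176.9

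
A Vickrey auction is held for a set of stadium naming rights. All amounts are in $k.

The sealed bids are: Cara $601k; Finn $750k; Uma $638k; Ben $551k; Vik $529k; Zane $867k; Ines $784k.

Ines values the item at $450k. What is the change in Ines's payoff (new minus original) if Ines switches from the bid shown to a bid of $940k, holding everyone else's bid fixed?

The highest bid among the other bidders is $867k; Ines's bid doesn't change that.
Original bid $784k: Ines is not highest (top rival bid is $867k); payoff $0k.
Alternative bid $940k: Ines is highest, pays the top rival bid $867k; payoff $450k − $867k = −$417k.
Change in payoff = −$417k − ($0k) = −$417k.

−$417k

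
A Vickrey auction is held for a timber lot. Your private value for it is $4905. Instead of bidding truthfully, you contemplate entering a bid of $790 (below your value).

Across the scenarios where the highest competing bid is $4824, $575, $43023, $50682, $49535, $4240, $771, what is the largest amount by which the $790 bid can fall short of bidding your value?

$665

$4824: truthful gives $81, deviation gives $0 → loss $81.
$575: same outcome either way → loss $0.
$43023: same outcome either way → loss $0.
$50682: same outcome either way → loss $0.
$49535: same outcome either way → loss $0.
$4240: truthful gives $665, deviation gives $0 → loss $665.
$771: same outcome either way → loss $0.
Maximum loss: $665.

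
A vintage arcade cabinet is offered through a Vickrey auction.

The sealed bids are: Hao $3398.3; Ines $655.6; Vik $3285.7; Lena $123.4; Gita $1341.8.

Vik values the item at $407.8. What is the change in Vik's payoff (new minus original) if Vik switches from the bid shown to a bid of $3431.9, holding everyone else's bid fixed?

The highest bid among the other bidders is $3398.3; Vik's bid doesn't change that.
Original bid $3285.7: Vik is not highest (top rival bid is $3398.3); payoff $0.
Alternative bid $3431.9: Vik is highest, pays the top rival bid $3398.3; payoff $407.8 − $3398.3 = −$2990.5.
Change in payoff = −$2990.5 − ($0) = −$2990.5.

−$2990.5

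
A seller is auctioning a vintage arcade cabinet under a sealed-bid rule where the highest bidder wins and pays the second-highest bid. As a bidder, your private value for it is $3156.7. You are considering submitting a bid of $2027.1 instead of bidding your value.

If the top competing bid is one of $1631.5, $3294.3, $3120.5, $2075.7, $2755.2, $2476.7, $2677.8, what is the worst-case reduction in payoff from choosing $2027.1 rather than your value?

$1631.5: same outcome either way → loss $0.
$3294.3: same outcome either way → loss $0.
$3120.5: truthful gives $36.2, deviation gives $0 → loss $36.2.
$2075.7: truthful gives $1081, deviation gives $0 → loss $1081.
$2755.2: truthful gives $401.5, deviation gives $0 → loss $401.5.
$2476.7: truthful gives $680, deviation gives $0 → loss $680.
$2677.8: truthful gives $478.9, deviation gives $0 → loss $478.9.
Maximum loss: $1081.

$1081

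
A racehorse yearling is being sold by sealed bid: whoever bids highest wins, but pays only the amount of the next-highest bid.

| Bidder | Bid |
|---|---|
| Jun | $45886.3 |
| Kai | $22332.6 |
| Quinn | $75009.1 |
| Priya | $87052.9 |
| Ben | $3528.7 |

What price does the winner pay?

Highest bid: Priya at $87052.9, so Priya wins.
Second-highest bid: Quinn at $75009.1 — that is the price the winner pays.

$75009.1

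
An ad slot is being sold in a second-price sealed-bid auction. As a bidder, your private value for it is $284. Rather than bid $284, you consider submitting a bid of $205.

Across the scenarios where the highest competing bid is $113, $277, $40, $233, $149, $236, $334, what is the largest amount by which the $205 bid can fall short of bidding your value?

$113: same outcome either way → loss $0.
$277: truthful gives $7, deviation gives $0 → loss $7.
$40: same outcome either way → loss $0.
$233: truthful gives $51, deviation gives $0 → loss $51.
$149: same outcome either way → loss $0.
$236: truthful gives $48, deviation gives $0 → loss $48.
$334: same outcome either way → loss $0.
Maximum loss: $51.

$51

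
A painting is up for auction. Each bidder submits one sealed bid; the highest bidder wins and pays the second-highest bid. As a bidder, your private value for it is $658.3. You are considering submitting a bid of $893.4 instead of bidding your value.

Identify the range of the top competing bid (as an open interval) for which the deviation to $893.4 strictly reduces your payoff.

($658.3, $893.4)

If the competing bid is below $658.3, both bids win at the same price — no difference.
If it is above $893.4, both bids lose — no difference.
If it lies strictly between $658.3 and $893.4, bidding your value loses (payoff 0) while bidding $893.4 wins at a price above your value (payoff negative).
So the deviation strictly hurts on the open interval ($658.3, $893.4).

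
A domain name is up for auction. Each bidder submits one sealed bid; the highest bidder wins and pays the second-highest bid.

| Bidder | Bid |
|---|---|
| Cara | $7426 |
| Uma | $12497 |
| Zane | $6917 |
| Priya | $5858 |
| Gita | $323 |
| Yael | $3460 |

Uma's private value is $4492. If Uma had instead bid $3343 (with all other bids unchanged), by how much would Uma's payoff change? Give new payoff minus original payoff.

$2934

The highest bid among the other bidders is $7426; Uma's bid doesn't change that.
Original bid $12497: Uma is highest, pays the top rival bid $7426; payoff $4492 − $7426 = −$2934.
Alternative bid $3343: Uma is not highest (top rival bid is $7426); payoff $0.
Change in payoff = $0 − (−$2934) = $2934.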